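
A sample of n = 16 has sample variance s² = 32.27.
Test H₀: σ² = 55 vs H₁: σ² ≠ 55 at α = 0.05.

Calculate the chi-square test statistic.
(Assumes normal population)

df = n - 1 = 15
χ² = (n-1)s²/σ₀² = 15×32.27/55 = 8.8009
Critical values: χ²_{0.975,15} = 6.262, χ²_{0.025,15} = 27.488
Rejection region: χ² < 6.262 or χ² > 27.488
Decision: fail to reject H₀

Answer: χ² = 8.8009, fail to reject H₀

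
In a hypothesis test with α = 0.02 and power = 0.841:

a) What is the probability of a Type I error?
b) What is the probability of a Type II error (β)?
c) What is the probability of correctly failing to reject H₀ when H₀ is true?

Answer: a) 0.02, b) 0.159, c) 0.98

Derivation:
a) Type I error probability = α = 0.02
b) Power = P(reject H₀ | H₁ true) = 1 - β = 0.841, so Type II error probability = β = 1 - Power = 0.159
c) P(fail to reject H₀ | H₀ true) = 1 - α = 0.98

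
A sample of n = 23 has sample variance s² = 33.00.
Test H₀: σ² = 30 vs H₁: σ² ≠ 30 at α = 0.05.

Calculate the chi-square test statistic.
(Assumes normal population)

df = n - 1 = 22
χ² = (n-1)s²/σ₀² = 22×33.00/30 = 24.2000
Critical values: χ²_{0.975,22} = 10.982, χ²_{0.025,22} = 36.781
Rejection region: χ² < 10.982 or χ² > 36.781
Decision: fail to reject H₀

Answer: χ² = 24.2000, fail to reject H₀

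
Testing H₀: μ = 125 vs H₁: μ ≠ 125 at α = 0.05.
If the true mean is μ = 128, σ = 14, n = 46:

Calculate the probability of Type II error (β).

SE = σ/√n = 14/√46 = 2.0642
Critical values: μ₀ ± z_0.025×SE = 125 ± 1.960×2.0642
Acceptance region: (120.9542, 129.0458)
Under H₁ (μ = 128): z_high = (129.0458 - 128)/2.0642 = 0.5066, z_low = (120.9542 - 128)/2.0642 = -3.4133
β = P(not reject | H₁) = Φ(0.5066) - Φ(-3.4133) ≈ 0.6935

Answer: β ≈ 0.6935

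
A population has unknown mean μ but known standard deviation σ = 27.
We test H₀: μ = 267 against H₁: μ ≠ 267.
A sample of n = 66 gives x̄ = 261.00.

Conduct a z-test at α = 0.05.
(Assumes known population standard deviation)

Standard error: SE = σ/√n = 27/√66 = 3.3235
z-statistic: z = (x̄ - μ₀)/SE = (261.00 - 267)/3.3235 = -1.8053
Critical value: ±1.960
p-value = 0.0710
Decision: fail to reject H₀

Answer: z = -1.8053, fail to reject H₀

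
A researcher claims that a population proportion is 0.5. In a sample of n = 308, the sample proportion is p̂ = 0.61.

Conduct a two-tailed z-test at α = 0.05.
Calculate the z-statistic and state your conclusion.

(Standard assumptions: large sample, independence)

H₀: p = 0.5, H₁: p ≠ 0.5
Standard error: SE = √(p₀(1-p₀)/n) = √(0.5×0.5/308) = 0.028490
z-statistic: z = (p̂ - p₀)/SE = (0.61 - 0.5)/0.028490 = 3.8610
Critical value: z_0.025 = ±1.960
p-value = 0.0001
Decision: reject H₀ at α = 0.05

Answer: z = 3.8610, reject H₀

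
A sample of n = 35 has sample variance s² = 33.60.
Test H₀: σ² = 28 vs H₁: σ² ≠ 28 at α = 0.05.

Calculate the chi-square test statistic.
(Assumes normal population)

df = n - 1 = 34
χ² = (n-1)s²/σ₀² = 34×33.60/28 = 40.8000
Critical values: χ²_{0.975,34} = 19.806, χ²_{0.025,34} = 51.966
Rejection region: χ² < 19.806 or χ² > 51.966
Decision: fail to reject H₀

Answer: χ² = 40.8000, fail to reject H₀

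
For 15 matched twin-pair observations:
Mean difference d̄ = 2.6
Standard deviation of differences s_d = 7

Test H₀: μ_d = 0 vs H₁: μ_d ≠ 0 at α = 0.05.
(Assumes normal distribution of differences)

df = n - 1 = 14
SE = s_d/√n = 7/√15 = 1.8074
t = d̄/SE = 2.6/1.8074 = 1.4385
Critical value: t_{0.025,14} = ±2.145
p-value ≈ 0.1723
Decision: fail to reject H₀

Answer: t = 1.4385, fail to reject H₀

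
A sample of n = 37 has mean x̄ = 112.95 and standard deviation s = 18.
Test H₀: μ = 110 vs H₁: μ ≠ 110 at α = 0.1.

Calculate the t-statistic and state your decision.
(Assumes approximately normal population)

df = n - 1 = 36
SE = s/√n = 18/√37 = 2.9592
t = (x̄ - μ₀)/SE = (112.95 - 110)/2.9592 = 0.9969
Critical value: t_{0.05,36} = ±1.688
p-value ≈ 0.3255
Decision: fail to reject H₀

Answer: t = 0.9969, fail to reject H₀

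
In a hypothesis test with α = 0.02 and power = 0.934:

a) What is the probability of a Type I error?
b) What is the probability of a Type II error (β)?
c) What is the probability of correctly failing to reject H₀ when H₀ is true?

Answer: a) 0.02, b) 0.066, c) 0.98

Derivation:
a) Type I error probability = α = 0.02
b) Power = P(reject H₀ | H₁ true) = 1 - β = 0.934, so Type II error probability = β = 1 - Power = 0.066
c) P(fail to reject H₀ | H₀ true) = 1 - α = 0.98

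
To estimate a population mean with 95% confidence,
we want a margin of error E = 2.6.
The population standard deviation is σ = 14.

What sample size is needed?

z_0.025 = 1.960
n = (z×σ/E)² = (1.960×14/2.6)²
n = 111.3837
Round up: n = 112

Answer: n = 112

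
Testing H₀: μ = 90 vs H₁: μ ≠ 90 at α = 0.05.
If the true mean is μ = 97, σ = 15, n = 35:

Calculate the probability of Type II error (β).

Answer: β ≈ 0.2116

Derivation:
SE = σ/√n = 15/√35 = 2.5355
Critical values: μ₀ ± z_0.025×SE = 90 ± 1.960×2.5355
Acceptance region: (85.0304, 94.9696)
Under H₁ (μ = 97): z_high = (94.9696 - 97)/2.5355 = -0.8008, z_low = (85.0304 - 97)/2.5355 = -4.7208
β = P(not reject | H₁) = Φ(-0.8008) - Φ(-4.7208) ≈ 0.2116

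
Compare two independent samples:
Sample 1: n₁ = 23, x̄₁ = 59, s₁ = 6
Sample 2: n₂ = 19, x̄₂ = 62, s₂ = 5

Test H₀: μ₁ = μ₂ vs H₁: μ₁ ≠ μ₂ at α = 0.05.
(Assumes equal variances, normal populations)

Pooled variance: s²_p = [22×6² + 18×5²]/(40) = 31.0500
s_p = 5.5723
SE = s_p×√(1/n₁ + 1/n₂) = 5.5723×√(1/23 + 1/19) = 1.7275
t = (x̄₁ - x̄₂)/SE = (59 - 62)/1.7275 = -1.7366
df = 40, t-critical = ±2.021
Decision: fail to reject H₀

Answer: t = -1.7366, fail to reject H₀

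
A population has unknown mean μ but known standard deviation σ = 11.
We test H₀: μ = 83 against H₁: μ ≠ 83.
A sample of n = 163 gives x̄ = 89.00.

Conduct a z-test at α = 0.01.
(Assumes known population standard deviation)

Standard error: SE = σ/√n = 11/√163 = 0.8616
z-statistic: z = (x̄ - μ₀)/SE = (89.00 - 83)/0.8616 = 6.9638
Critical value: ±2.576
p-value < 0.0001
Decision: reject H₀

Answer: z = 6.9638, reject H₀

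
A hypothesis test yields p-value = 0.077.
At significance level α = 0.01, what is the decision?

Answer: fail to reject H₀

Derivation:
Compare p-value to α:
0.077 ≥ 0.01
Decision: fail to reject H₀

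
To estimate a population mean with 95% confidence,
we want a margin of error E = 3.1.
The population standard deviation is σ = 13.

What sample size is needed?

z_0.025 = 1.960
n = (z×σ/E)² = (1.960×13/3.1)²
n = 67.5578
Round up: n = 68

Answer: n = 68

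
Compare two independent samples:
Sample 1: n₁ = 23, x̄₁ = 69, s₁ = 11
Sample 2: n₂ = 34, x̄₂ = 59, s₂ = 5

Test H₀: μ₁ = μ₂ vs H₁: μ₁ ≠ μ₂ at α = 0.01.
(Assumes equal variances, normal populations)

Answer: t = 4.6518, reject H₀

Derivation:
Pooled variance: s²_p = [22×11² + 33×5²]/(55) = 63.4000
s_p = 7.9624
SE = s_p×√(1/n₁ + 1/n₂) = 7.9624×√(1/23 + 1/34) = 2.1497
t = (x̄₁ - x̄₂)/SE = (69 - 59)/2.1497 = 4.6518
df = 55, t-critical = ±2.668
Decision: reject H₀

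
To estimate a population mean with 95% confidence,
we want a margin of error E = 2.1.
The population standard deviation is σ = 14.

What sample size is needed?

Answer: n = 171

Derivation:
z_0.025 = 1.960
n = (z×σ/E)² = (1.960×14/2.1)²
n = 170.7378
Round up: n = 171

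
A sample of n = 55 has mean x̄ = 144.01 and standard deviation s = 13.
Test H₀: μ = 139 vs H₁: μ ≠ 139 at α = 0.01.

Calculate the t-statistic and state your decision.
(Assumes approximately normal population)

df = n - 1 = 54
SE = s/√n = 13/√55 = 1.7529
t = (x̄ - μ₀)/SE = (144.01 - 139)/1.7529 = 2.8581
Critical value: t_{0.005,54} = ±2.670
p-value ≈ 0.0060
Decision: reject H₀

Answer: t = 2.8581, reject H₀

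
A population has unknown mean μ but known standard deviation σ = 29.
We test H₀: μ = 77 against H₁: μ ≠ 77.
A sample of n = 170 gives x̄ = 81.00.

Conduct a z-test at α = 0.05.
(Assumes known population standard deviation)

Standard error: SE = σ/√n = 29/√170 = 2.2242
z-statistic: z = (x̄ - μ₀)/SE = (81.00 - 77)/2.2242 = 1.7984
Critical value: ±1.960
p-value = 0.0721
Decision: fail to reject H₀

Answer: z = 1.7984, fail to reject H₀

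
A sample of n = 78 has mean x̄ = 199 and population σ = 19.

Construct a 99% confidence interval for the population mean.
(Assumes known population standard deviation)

Answer: (193.4583, 204.5417)

Derivation:
Confidence level: 99%, α = 0.01
z_0.005 = 2.576
SE = σ/√n = 19/√78 = 2.1513
Margin of error = 2.576 × 2.1513 = 5.5417
CI: x̄ ± margin = 199 ± 5.5417
CI: (193.4583, 204.5417)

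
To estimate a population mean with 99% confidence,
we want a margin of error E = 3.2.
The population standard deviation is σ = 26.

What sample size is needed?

z_0.005 = 2.576
n = (z×σ/E)² = (2.576×26/3.2)²
n = 438.0649
Round up: n = 439

Answer: n = 439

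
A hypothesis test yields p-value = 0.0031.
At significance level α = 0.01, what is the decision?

Answer: reject H₀

Derivation:
Compare p-value to α:
0.0031 < 0.01
Decision: reject H₀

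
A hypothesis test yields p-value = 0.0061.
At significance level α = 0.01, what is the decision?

Answer: reject H₀

Derivation:
Compare p-value to α:
0.0061 < 0.01
Decision: reject H₀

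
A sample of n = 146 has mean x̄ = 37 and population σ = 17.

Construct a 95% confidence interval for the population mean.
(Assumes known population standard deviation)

Answer: (34.2425, 39.7575)

Derivation:
Confidence level: 95%, α = 0.05
z_0.025 = 1.960
SE = σ/√n = 17/√146 = 1.4069
Margin of error = 1.960 × 1.4069 = 2.7575
CI: x̄ ± margin = 37 ± 2.7575
CI: (34.2425, 39.7575)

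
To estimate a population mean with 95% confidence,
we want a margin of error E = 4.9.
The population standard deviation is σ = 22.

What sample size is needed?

Answer: n = 78

Derivation:
z_0.025 = 1.960
n = (z×σ/E)² = (1.960×22/4.9)²
n = 77.4400
Round up: n = 78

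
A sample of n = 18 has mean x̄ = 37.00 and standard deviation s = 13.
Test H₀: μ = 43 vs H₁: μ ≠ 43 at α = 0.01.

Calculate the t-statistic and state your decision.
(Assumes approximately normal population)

Answer: t = -1.9582, fail to reject H₀

Derivation:
df = n - 1 = 17
SE = s/√n = 13/√18 = 3.0641
t = (x̄ - μ₀)/SE = (37.00 - 43)/3.0641 = -1.9582
Critical value: t_{0.005,17} = ±2.898
p-value ≈ 0.0668
Decision: fail to reject H₀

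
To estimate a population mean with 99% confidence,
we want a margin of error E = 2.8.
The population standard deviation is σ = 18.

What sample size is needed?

Answer: n = 275

Derivation:
z_0.005 = 2.576
n = (z×σ/E)² = (2.576×18/2.8)²
n = 274.2336
Round up: n = 275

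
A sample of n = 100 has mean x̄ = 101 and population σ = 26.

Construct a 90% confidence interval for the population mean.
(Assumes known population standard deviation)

Answer: (96.7230, 105.2770)

Derivation:
Confidence level: 90%, α = 0.1
z_0.05 = 1.645
SE = σ/√n = 26/√100 = 2.6000
Margin of error = 1.645 × 2.6000 = 4.2770
CI: x̄ ± margin = 101 ± 4.2770
CI: (96.7230, 105.2770)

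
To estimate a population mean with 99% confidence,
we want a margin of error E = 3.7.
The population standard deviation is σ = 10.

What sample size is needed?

Answer: n = 49

Derivation:
z_0.005 = 2.576
n = (z×σ/E)² = (2.576×10/3.7)²
n = 48.4717
Round up: n = 49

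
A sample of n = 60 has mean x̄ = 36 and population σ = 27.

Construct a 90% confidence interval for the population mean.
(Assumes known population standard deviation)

Answer: (30.2660, 41.7340)

Derivation:
Confidence level: 90%, α = 0.1
z_0.05 = 1.645
SE = σ/√n = 27/√60 = 3.4857
Margin of error = 1.645 × 3.4857 = 5.7340
CI: x̄ ± margin = 36 ± 5.7340
CI: (30.2660, 41.7340)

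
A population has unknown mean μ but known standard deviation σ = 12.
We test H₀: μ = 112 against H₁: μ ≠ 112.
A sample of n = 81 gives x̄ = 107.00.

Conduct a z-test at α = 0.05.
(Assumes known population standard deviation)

Answer: z = -3.7501, reject H₀

Derivation:
Standard error: SE = σ/√n = 12/√81 = 1.3333
z-statistic: z = (x̄ - μ₀)/SE = (107.00 - 112)/1.3333 = -3.7501
Critical value: ±1.960
p-value = 0.0002
Decision: reject H₀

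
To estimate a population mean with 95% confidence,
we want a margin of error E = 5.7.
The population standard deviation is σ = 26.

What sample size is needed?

z_0.025 = 1.960
n = (z×σ/E)² = (1.960×26/5.7)²
n = 79.9299
Round up: n = 80

Answer: n = 80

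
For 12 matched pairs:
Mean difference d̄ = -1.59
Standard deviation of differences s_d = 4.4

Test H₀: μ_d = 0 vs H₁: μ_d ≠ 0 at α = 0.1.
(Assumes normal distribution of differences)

Answer: t = -1.2518, fail to reject H₀

Derivation:
df = n - 1 = 11
SE = s_d/√n = 4.4/√12 = 1.2702
t = d̄/SE = -1.59/1.2702 = -1.2518
Critical value: t_{0.05,11} = ±1.796
p-value ≈ 0.2366
Decision: fail to reject H₀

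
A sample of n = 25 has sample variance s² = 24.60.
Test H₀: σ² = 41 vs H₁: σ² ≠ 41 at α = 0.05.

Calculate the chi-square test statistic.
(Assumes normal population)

Answer: χ² = 14.4000, fail to reject H₀

Derivation:
df = n - 1 = 24
χ² = (n-1)s²/σ₀² = 24×24.60/41 = 14.4000
Critical values: χ²_{0.975,24} = 12.401, χ²_{0.025,24} = 39.364
Rejection region: χ² < 12.401 or χ² > 39.364
Decision: fail to reject H₀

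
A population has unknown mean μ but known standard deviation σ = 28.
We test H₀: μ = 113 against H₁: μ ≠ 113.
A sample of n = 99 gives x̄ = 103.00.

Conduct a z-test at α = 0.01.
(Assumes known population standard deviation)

Standard error: SE = σ/√n = 28/√99 = 2.8141
z-statistic: z = (x̄ - μ₀)/SE = (103.00 - 113)/2.8141 = -3.5535
Critical value: ±2.576
p-value = 0.0004
Decision: reject H₀

Answer: z = -3.5535, reject H₀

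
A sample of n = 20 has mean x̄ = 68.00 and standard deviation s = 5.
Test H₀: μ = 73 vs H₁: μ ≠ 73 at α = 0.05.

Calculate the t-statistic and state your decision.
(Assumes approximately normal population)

df = n - 1 = 19
SE = s/√n = 5/√20 = 1.1180
t = (x̄ - μ₀)/SE = (68.00 - 73)/1.1180 = -4.4723
Critical value: t_{0.025,19} = ±2.093
p-value ≈ 0.0003
Decision: reject H₀

Answer: t = -4.4723, reject H₀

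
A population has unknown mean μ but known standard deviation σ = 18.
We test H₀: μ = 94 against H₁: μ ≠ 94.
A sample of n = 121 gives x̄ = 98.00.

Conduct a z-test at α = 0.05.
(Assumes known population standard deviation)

Answer: z = 2.4444, reject H₀

Derivation:
Standard error: SE = σ/√n = 18/√121 = 1.6364
z-statistic: z = (x̄ - μ₀)/SE = (98.00 - 94)/1.6364 = 2.4444
Critical value: ±1.960
p-value = 0.0145
Decision: reject H₀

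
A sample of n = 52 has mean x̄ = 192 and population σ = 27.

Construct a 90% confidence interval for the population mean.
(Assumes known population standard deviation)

Answer: (185.8408, 198.1592)

Derivation:
Confidence level: 90%, α = 0.1
z_0.05 = 1.645
SE = σ/√n = 27/√52 = 3.7442
Margin of error = 1.645 × 3.7442 = 6.1592
CI: x̄ ± margin = 192 ± 6.1592
CI: (185.8408, 198.1592)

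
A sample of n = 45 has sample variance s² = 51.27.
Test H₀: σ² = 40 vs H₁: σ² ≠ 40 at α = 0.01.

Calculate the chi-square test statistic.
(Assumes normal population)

df = n - 1 = 44
χ² = (n-1)s²/σ₀² = 44×51.27/40 = 56.3970
Critical values: χ²_{0.995,44} = 23.584, χ²_{0.005,44} = 71.893
Rejection region: χ² < 23.584 or χ² > 71.893
Decision: fail to reject H₀

Answer: χ² = 56.3970, fail to reject H₀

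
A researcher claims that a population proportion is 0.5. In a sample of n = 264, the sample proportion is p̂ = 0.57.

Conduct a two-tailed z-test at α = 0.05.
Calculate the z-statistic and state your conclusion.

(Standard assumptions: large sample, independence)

H₀: p = 0.5, H₁: p ≠ 0.5
Standard error: SE = √(p₀(1-p₀)/n) = √(0.5×0.5/264) = 0.030773
z-statistic: z = (p̂ - p₀)/SE = (0.57 - 0.5)/0.030773 = 2.2747
Critical value: z_0.025 = ±1.960
p-value = 0.0229
Decision: reject H₀ at α = 0.05

Answer: z = 2.2747, reject H₀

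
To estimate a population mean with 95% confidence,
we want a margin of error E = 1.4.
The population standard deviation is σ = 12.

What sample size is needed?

Answer: n = 283

Derivation:
z_0.025 = 1.960
n = (z×σ/E)² = (1.960×12/1.4)²
n = 282.2400
Round up: n = 283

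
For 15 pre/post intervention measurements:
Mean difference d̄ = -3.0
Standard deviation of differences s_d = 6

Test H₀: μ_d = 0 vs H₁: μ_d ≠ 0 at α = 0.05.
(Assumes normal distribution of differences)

df = n - 1 = 14
SE = s_d/√n = 6/√15 = 1.5492
t = d̄/SE = -3.0/1.5492 = -1.9365
Critical value: t_{0.025,14} = ±2.145
p-value ≈ 0.0733
Decision: fail to reject H₀

Answer: t = -1.9365, fail to reject H₀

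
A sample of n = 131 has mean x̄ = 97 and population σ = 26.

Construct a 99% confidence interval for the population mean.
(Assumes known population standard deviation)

Answer: (91.1484, 102.8516)

Derivation:
Confidence level: 99%, α = 0.01
z_0.005 = 2.576
SE = σ/√n = 26/√131 = 2.2716
Margin of error = 2.576 × 2.2716 = 5.8516
CI: x̄ ± margin = 97 ± 5.8516
CI: (91.1484, 102.8516)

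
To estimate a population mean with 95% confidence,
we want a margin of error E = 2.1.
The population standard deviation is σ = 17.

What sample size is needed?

z_0.025 = 1.960
n = (z×σ/E)² = (1.960×17/2.1)²
n = 251.7511
Round up: n = 252

Answer: n = 252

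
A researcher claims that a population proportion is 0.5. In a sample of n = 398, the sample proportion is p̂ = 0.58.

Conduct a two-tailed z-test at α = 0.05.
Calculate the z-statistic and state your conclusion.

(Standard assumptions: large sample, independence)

Answer: z = 3.1920, reject H₀

Derivation:
H₀: p = 0.5, H₁: p ≠ 0.5
Standard error: SE = √(p₀(1-p₀)/n) = √(0.5×0.5/398) = 0.025063
z-statistic: z = (p̂ - p₀)/SE = (0.58 - 0.5)/0.025063 = 3.1920
Critical value: z_0.025 = ±1.960
p-value = 0.0014
Decision: reject H₀ at α = 0.05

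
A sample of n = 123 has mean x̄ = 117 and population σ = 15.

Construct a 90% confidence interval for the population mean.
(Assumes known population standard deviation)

Confidence level: 90%, α = 0.1
z_0.05 = 1.645
SE = σ/√n = 15/√123 = 1.3525
Margin of error = 1.645 × 1.3525 = 2.2249
CI: x̄ ± margin = 117 ± 2.2249
CI: (114.7751, 119.2249)

Answer: (114.7751, 119.2249)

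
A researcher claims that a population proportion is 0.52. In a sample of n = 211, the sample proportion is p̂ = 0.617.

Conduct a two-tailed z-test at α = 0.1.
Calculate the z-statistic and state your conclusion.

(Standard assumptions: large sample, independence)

Answer: z = 2.8203, reject H₀

Derivation:
H₀: p = 0.52, H₁: p ≠ 0.52
Standard error: SE = √(p₀(1-p₀)/n) = √(0.52×0.48/211) = 0.034394
z-statistic: z = (p̂ - p₀)/SE = (0.617 - 0.52)/0.034394 = 2.8203
Critical value: z_0.05 = ±1.645
p-value = 0.0048
Decision: reject H₀ at α = 0.1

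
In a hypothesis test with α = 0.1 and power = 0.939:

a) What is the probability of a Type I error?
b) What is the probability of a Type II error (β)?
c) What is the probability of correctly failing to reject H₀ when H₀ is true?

Answer: a) 0.1, b) 0.061, c) 0.9

Derivation:
a) Type I error probability = α = 0.1
b) Power = P(reject H₀ | H₁ true) = 1 - β = 0.939, so Type II error probability = β = 1 - Power = 0.061
c) P(fail to reject H₀ | H₀ true) = 1 - α = 0.9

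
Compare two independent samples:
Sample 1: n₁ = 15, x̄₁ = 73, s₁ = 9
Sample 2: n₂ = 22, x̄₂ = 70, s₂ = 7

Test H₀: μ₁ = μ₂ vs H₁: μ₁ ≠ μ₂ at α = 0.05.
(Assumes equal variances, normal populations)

Pooled variance: s²_p = [14×9² + 21×7²]/(35) = 61.8000
s_p = 7.8613
SE = s_p×√(1/n₁ + 1/n₂) = 7.8613×√(1/15 + 1/22) = 2.6323
t = (x̄₁ - x̄₂)/SE = (73 - 70)/2.6323 = 1.1397
df = 35, t-critical = ±2.030
Decision: fail to reject H₀

Answer: t = 1.1397, fail to reject H₀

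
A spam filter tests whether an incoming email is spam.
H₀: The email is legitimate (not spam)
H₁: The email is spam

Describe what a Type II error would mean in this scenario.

Answer: Letting a spam email through to the inbox

Derivation:
Type I error (α): Rejecting H₀ when H₀ is true
Type II error (β): Failing to reject H₀ when H₁ is true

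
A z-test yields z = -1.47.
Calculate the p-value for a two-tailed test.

Answer: p-value ≈ 0.1416

Derivation:
For z = -1.47:
p = 2×P(Z > |-1.47|) = 2×(1 - Φ(1.47)) = 0.1416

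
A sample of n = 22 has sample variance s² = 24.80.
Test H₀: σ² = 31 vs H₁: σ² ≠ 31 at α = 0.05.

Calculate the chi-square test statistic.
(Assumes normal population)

df = n - 1 = 21
χ² = (n-1)s²/σ₀² = 21×24.80/31 = 16.8000
Critical values: χ²_{0.975,21} = 10.283, χ²_{0.025,21} = 35.479
Rejection region: χ² < 10.283 or χ² > 35.479
Decision: fail to reject H₀

Answer: χ² = 16.8000, fail to reject H₀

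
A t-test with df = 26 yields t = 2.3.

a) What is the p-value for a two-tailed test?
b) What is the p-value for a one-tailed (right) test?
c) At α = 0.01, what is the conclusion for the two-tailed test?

Using t-distribution with df = 26:
a) Two-tailed: p = 2×P(T > 2.3) = 0.0297
b) One-tailed: p = P(T > 2.3) = 0.0149
c) 0.0297 ≥ 0.01, fail to reject H₀

Answer: a) 0.0297, b) 0.0149, c) fail to reject H₀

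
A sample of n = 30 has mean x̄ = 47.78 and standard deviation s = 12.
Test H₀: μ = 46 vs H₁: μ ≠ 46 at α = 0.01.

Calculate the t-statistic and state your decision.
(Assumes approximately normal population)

Answer: t = 0.8125, fail to reject H₀

Derivation:
df = n - 1 = 29
SE = s/√n = 12/√30 = 2.1909
t = (x̄ - μ₀)/SE = (47.78 - 46)/2.1909 = 0.8125
Critical value: t_{0.005,29} = ±2.756
p-value ≈ 0.4231
Decision: fail to reject H₀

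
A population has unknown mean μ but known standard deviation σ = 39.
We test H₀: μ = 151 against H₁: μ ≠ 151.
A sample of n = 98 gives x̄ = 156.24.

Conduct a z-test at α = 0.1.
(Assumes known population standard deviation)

Answer: z = 1.3301, fail to reject H₀

Derivation:
Standard error: SE = σ/√n = 39/√98 = 3.9396
z-statistic: z = (x̄ - μ₀)/SE = (156.24 - 151)/3.9396 = 1.3301
Critical value: ±1.645
p-value = 0.1835
Decision: fail to reject H₀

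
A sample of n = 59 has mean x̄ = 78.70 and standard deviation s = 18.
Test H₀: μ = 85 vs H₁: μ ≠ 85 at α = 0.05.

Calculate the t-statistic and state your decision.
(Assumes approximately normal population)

Answer: t = -2.6884, reject H₀

Derivation:
df = n - 1 = 58
SE = s/√n = 18/√59 = 2.3434
t = (x̄ - μ₀)/SE = (78.70 - 85)/2.3434 = -2.6884
Critical value: t_{0.025,58} = ±2.002
p-value ≈ 0.0094
Decision: reject H₀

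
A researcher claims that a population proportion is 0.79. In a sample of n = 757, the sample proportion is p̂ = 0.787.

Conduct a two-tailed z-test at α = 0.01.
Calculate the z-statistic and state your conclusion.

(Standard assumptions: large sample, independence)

Answer: z = -0.2026, fail to reject H₀

Derivation:
H₀: p = 0.79, H₁: p ≠ 0.79
Standard error: SE = √(p₀(1-p₀)/n) = √(0.79×0.21/757) = 0.014804
z-statistic: z = (p̂ - p₀)/SE = (0.787 - 0.79)/0.014804 = -0.2026
Critical value: z_0.005 = ±2.576
p-value = 0.8394
Decision: fail to reject H₀ at α = 0.01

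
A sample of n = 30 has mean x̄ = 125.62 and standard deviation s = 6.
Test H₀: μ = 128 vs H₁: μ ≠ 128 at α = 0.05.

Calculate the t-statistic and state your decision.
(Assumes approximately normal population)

Answer: t = -2.1727, reject H₀

Derivation:
df = n - 1 = 29
SE = s/√n = 6/√30 = 1.0954
t = (x̄ - μ₀)/SE = (125.62 - 128)/1.0954 = -2.1727
Critical value: t_{0.025,29} = ±2.045
p-value ≈ 0.0381
Decision: reject H₀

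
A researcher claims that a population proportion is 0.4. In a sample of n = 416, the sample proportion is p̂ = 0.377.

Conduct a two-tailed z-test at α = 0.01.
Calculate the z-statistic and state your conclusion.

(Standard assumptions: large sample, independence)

H₀: p = 0.4, H₁: p ≠ 0.4
Standard error: SE = √(p₀(1-p₀)/n) = √(0.4×0.6/416) = 0.024019
z-statistic: z = (p̂ - p₀)/SE = (0.377 - 0.4)/0.024019 = -0.9576
Critical value: z_0.005 = ±2.576
p-value = 0.3383
Decision: fail to reject H₀ at α = 0.01

Answer: z = -0.9576, fail to reject H₀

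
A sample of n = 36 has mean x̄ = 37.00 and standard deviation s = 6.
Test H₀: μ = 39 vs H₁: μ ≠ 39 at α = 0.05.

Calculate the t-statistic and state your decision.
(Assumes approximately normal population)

df = n - 1 = 35
SE = s/√n = 6/√36 = 1.0000
t = (x̄ - μ₀)/SE = (37.00 - 39)/1.0000 = -2.0000
Critical value: t_{0.025,35} = ±2.030
p-value ≈ 0.0533
Decision: fail to reject H₀

Answer: t = -2.0000, fail to reject H₀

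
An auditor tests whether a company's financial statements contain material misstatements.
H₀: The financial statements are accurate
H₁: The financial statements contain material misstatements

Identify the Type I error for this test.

Answer: Concluding the statements are misstated when they are actually accurate

Derivation:
Type I error: rejecting H₀ when it is actually true (false positive).
Type II error: failing to reject H₀ when H₁ is actually true (false negative).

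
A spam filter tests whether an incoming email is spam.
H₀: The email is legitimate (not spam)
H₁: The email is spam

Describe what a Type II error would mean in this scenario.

A Type I error (probability α) occurs when we reject a true H₀.
A Type II error (probability β) occurs when we fail to reject a false H₀.

Answer: Letting a spam email through to the inbox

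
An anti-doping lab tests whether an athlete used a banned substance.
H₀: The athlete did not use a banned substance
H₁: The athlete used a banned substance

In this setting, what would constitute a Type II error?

Answer: Failing to detect doping in an athlete who used a banned substance

Derivation:
Type I error: rejecting H₀ when it is actually true (false positive).
Type II error: failing to reject H₀ when H₁ is actually true (false negative).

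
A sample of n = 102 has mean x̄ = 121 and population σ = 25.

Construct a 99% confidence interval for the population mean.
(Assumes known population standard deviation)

Answer: (114.6234, 127.3766)

Derivation:
Confidence level: 99%, α = 0.01
z_0.005 = 2.576
SE = σ/√n = 25/√102 = 2.4754
Margin of error = 2.576 × 2.4754 = 6.3766
CI: x̄ ± margin = 121 ± 6.3766
CI: (114.6234, 127.3766)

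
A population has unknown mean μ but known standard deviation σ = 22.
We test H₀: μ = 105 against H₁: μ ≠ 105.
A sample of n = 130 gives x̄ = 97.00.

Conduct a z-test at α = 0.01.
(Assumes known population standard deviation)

Standard error: SE = σ/√n = 22/√130 = 1.9295
z-statistic: z = (x̄ - μ₀)/SE = (97.00 - 105)/1.9295 = -4.1462
Critical value: ±2.576
p-value < 0.0001
Decision: reject H₀

Answer: z = -4.1462, reject H₀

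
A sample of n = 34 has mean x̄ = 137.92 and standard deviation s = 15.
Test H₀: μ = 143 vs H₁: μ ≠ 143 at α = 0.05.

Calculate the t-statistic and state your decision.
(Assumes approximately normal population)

df = n - 1 = 33
SE = s/√n = 15/√34 = 2.5725
t = (x̄ - μ₀)/SE = (137.92 - 143)/2.5725 = -1.9747
Critical value: t_{0.025,33} = ±2.035
p-value ≈ 0.0567
Decision: fail to reject H₀

Answer: t = -1.9747, fail to reject H₀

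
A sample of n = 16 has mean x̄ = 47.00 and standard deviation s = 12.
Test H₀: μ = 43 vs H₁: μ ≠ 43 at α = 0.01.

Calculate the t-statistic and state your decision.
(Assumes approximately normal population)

Answer: t = 1.3333, fail to reject H₀

Derivation:
df = n - 1 = 15
SE = s/√n = 12/√16 = 3.0000
t = (x̄ - μ₀)/SE = (47.00 - 43)/3.0000 = 1.3333
Critical value: t_{0.005,15} = ±2.947
p-value ≈ 0.2023
Decision: fail to reject H₀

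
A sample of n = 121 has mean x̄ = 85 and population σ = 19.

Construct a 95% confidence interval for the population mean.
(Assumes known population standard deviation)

Confidence level: 95%, α = 0.05
z_0.025 = 1.960
SE = σ/√n = 19/√121 = 1.7273
Margin of error = 1.960 × 1.7273 = 3.3855
CI: x̄ ± margin = 85 ± 3.3855
CI: (81.6145, 88.3855)

Answer: (81.6145, 88.3855)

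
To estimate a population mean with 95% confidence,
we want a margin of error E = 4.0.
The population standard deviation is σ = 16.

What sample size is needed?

z_0.025 = 1.960
n = (z×σ/E)² = (1.960×16/4.0)²
n = 61.4656
Round up: n = 62

Answer: n = 62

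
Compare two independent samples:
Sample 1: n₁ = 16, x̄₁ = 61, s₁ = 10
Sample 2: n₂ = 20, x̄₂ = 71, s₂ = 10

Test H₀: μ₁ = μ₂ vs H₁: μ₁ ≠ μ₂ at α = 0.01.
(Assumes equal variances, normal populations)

Answer: t = -2.9814, reject H₀

Derivation:
Pooled variance: s²_p = [15×10² + 19×10²]/(34) = 100.0000
s_p = 10.0000
SE = s_p×√(1/n₁ + 1/n₂) = 10.0000×√(1/16 + 1/20) = 3.3541
t = (x̄₁ - x̄₂)/SE = (61 - 71)/3.3541 = -2.9814
df = 34, t-critical = ±2.728
Decision: reject H₀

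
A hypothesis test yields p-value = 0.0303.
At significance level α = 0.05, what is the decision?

Answer: reject H₀

Derivation:
Compare p-value to α:
0.0303 < 0.05
Decision: reject H₀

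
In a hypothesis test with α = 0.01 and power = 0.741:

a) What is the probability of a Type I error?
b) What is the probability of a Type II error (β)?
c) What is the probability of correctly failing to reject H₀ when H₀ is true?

Answer: a) 0.01, b) 0.259, c) 0.99

Derivation:
a) Type I error probability = α = 0.01
b) Power = P(reject H₀ | H₁ true) = 1 - β = 0.741, so Type II error probability = β = 1 - Power = 0.259
c) P(fail to reject H₀ | H₀ true) = 1 - α = 0.99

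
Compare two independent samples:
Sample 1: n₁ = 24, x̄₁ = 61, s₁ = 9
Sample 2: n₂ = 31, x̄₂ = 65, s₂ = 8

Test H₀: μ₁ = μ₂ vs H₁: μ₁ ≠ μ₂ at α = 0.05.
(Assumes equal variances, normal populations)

Pooled variance: s²_p = [23×9² + 30×8²]/(53) = 71.3774
s_p = 8.4485
SE = s_p×√(1/n₁ + 1/n₂) = 8.4485×√(1/24 + 1/31) = 2.2971
t = (x̄₁ - x̄₂)/SE = (61 - 65)/2.2971 = -1.7413
df = 53, t-critical = ±2.006
Decision: fail to reject H₀

Answer: t = -1.7413, fail to reject H₀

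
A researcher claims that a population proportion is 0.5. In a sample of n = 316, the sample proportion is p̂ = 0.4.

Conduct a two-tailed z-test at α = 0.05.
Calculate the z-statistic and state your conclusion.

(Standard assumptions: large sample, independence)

H₀: p = 0.5, H₁: p ≠ 0.5
Standard error: SE = √(p₀(1-p₀)/n) = √(0.5×0.5/316) = 0.028127
z-statistic: z = (p̂ - p₀)/SE = (0.4 - 0.5)/0.028127 = -3.5553
Critical value: z_0.025 = ±1.960
p-value = 0.0004
Decision: reject H₀ at α = 0.05

Answer: z = -3.5553, reject H₀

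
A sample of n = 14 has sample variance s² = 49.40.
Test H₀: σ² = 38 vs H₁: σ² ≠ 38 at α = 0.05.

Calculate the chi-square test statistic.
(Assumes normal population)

df = n - 1 = 13
χ² = (n-1)s²/σ₀² = 13×49.40/38 = 16.9000
Critical values: χ²_{0.975,13} = 5.009, χ²_{0.025,13} = 24.736
Rejection region: χ² < 5.009 or χ² > 24.736
Decision: fail to reject H₀

Answer: χ² = 16.9000, fail to reject H₀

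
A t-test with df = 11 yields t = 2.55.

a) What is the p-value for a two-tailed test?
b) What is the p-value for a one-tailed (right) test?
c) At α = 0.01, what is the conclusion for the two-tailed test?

Using t-distribution with df = 11:
a) Two-tailed: p = 2×P(T > 2.55) = 0.0270
b) One-tailed: p = P(T > 2.55) = 0.0135
c) 0.0270 ≥ 0.01, fail to reject H₀

Answer: a) 0.0270, b) 0.0135, c) fail to reject H₀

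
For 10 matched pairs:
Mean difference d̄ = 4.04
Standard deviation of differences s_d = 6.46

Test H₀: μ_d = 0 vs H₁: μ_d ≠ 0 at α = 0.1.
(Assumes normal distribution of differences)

Answer: t = 1.9777, reject H₀

Derivation:
df = n - 1 = 9
SE = s_d/√n = 6.46/√10 = 2.0428
t = d̄/SE = 4.04/2.0428 = 1.9777
Critical value: t_{0.05,9} = ±1.833
p-value ≈ 0.0794
Decision: reject H₀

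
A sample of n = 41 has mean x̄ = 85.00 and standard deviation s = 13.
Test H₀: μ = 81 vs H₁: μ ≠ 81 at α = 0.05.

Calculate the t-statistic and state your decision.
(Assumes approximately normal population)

df = n - 1 = 40
SE = s/√n = 13/√41 = 2.0303
t = (x̄ - μ₀)/SE = (85.00 - 81)/2.0303 = 1.9702
Critical value: t_{0.025,40} = ±2.021
p-value ≈ 0.0558
Decision: fail to reject H₀

Answer: t = 1.9702, fail to reject H₀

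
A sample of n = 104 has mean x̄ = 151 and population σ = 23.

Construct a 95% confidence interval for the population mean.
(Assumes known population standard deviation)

Confidence level: 95%, α = 0.05
z_0.025 = 1.960
SE = σ/√n = 23/√104 = 2.2553
Margin of error = 1.960 × 2.2553 = 4.4204
CI: x̄ ± margin = 151 ± 4.4204
CI: (146.5796, 155.4204)

Answer: (146.5796, 155.4204)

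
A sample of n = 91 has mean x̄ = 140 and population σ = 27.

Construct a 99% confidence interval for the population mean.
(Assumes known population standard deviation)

Confidence level: 99%, α = 0.01
z_0.005 = 2.576
SE = σ/√n = 27/√91 = 2.8304
Margin of error = 2.576 × 2.8304 = 7.2911
CI: x̄ ± margin = 140 ± 7.2911
CI: (132.7089, 147.2911)

Answer: (132.7089, 147.2911)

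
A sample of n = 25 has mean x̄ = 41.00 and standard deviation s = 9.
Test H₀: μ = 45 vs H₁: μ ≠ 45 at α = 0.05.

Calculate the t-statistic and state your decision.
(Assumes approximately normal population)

df = n - 1 = 24
SE = s/√n = 9/√25 = 1.8000
t = (x̄ - μ₀)/SE = (41.00 - 45)/1.8000 = -2.2222
Critical value: t_{0.025,24} = ±2.064
p-value ≈ 0.0359
Decision: reject H₀

Answer: t = -2.2222, reject H₀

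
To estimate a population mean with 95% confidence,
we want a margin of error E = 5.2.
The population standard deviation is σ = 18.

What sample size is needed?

Answer: n = 47

Derivation:
z_0.025 = 1.960
n = (z×σ/E)² = (1.960×18/5.2)²
n = 46.0310
Round up: n = 47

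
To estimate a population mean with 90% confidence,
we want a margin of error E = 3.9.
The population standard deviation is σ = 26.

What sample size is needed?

z_0.05 = 1.645
n = (z×σ/E)² = (1.645×26/3.9)²
n = 120.2678
Round up: n = 121

Answer: n = 121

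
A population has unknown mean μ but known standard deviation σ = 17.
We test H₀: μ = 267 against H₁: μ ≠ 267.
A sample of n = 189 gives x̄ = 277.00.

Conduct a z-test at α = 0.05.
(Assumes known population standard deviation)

Answer: z = 8.0867, reject H₀

Derivation:
Standard error: SE = σ/√n = 17/√189 = 1.2366
z-statistic: z = (x̄ - μ₀)/SE = (277.00 - 267)/1.2366 = 8.0867
Critical value: ±1.960
p-value < 0.0001
Decision: reject H₀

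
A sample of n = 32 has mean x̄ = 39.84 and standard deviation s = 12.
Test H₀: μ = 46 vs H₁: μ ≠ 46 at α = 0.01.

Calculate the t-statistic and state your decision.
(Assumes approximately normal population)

Answer: t = -2.9039, reject H₀

Derivation:
df = n - 1 = 31
SE = s/√n = 12/√32 = 2.1213
t = (x̄ - μ₀)/SE = (39.84 - 46)/2.1213 = -2.9039
Critical value: t_{0.005,31} = ±2.744
p-value ≈ 0.0067
Decision: reject H₀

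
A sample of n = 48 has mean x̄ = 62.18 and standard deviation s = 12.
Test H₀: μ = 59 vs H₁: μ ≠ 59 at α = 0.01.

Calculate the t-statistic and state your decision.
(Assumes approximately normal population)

Answer: t = 1.8359, fail to reject H₀

Derivation:
df = n - 1 = 47
SE = s/√n = 12/√48 = 1.7321
t = (x̄ - μ₀)/SE = (62.18 - 59)/1.7321 = 1.8359
Critical value: t_{0.005,47} = ±2.685
p-value ≈ 0.0727
Decision: fail to reject H₀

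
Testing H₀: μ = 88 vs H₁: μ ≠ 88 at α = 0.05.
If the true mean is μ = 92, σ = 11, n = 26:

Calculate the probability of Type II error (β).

SE = σ/√n = 11/√26 = 2.1573
Critical values: μ₀ ± z_0.025×SE = 88 ± 1.960×2.1573
Acceptance region: (83.7717, 92.2283)
Under H₁ (μ = 92): z_high = (92.2283 - 92)/2.1573 = 0.1058, z_low = (83.7717 - 92)/2.1573 = -3.8142
β = P(not reject | H₁) = Φ(0.1058) - Φ(-3.8142) ≈ 0.5421

Answer: β ≈ 0.5421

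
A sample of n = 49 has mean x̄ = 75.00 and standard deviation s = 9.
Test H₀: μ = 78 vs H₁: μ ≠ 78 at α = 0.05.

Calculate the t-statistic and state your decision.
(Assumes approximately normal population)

df = n - 1 = 48
SE = s/√n = 9/√49 = 1.2857
t = (x̄ - μ₀)/SE = (75.00 - 78)/1.2857 = -2.3334
Critical value: t_{0.025,48} = ±2.011
p-value ≈ 0.0239
Decision: reject H₀

Answer: t = -2.3334, reject H₀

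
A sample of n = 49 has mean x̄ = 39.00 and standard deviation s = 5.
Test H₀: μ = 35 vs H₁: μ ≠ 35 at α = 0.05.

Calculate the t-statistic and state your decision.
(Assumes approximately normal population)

Answer: t = 5.5999, reject H₀

Derivation:
df = n - 1 = 48
SE = s/√n = 5/√49 = 0.7143
t = (x̄ - μ₀)/SE = (39.00 - 35)/0.7143 = 5.5999
Critical value: t_{0.025,48} = ±2.011
p-value < 0.0001
Decision: reject H₀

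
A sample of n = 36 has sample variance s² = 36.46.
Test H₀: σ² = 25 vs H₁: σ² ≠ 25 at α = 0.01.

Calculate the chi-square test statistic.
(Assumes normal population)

df = n - 1 = 35
χ² = (n-1)s²/σ₀² = 35×36.46/25 = 51.0440
Critical values: χ²_{0.995,35} = 17.192, χ²_{0.005,35} = 60.275
Rejection region: χ² < 17.192 or χ² > 60.275
Decision: fail to reject H₀

Answer: χ² = 51.0440, fail to reject H₀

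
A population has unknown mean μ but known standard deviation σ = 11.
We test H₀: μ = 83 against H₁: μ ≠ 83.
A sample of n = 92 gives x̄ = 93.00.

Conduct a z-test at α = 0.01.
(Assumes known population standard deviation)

Standard error: SE = σ/√n = 11/√92 = 1.1468
z-statistic: z = (x̄ - μ₀)/SE = (93.00 - 83)/1.1468 = 8.7199
Critical value: ±2.576
p-value < 0.0001
Decision: reject H₀

Answer: z = 8.7199, reject H₀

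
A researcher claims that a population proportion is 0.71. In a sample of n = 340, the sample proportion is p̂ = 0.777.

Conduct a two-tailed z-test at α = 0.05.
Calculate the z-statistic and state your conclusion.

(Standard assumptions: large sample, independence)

H₀: p = 0.71, H₁: p ≠ 0.71
Standard error: SE = √(p₀(1-p₀)/n) = √(0.71×0.29/340) = 0.024609
z-statistic: z = (p̂ - p₀)/SE = (0.777 - 0.71)/0.024609 = 2.7226
Critical value: z_0.025 = ±1.960
p-value = 0.0065
Decision: reject H₀ at α = 0.05

Answer: z = 2.7226, reject H₀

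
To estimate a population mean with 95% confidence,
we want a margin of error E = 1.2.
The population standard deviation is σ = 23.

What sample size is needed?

Answer: n = 1412

Derivation:
z_0.025 = 1.960
n = (z×σ/E)² = (1.960×23/1.2)²
n = 1411.2544
Round up: n = 1412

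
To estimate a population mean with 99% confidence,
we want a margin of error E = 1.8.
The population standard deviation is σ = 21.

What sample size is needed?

Answer: n = 904

Derivation:
z_0.005 = 2.576
n = (z×σ/E)² = (2.576×21/1.8)²
n = 903.2028
Round up: n = 904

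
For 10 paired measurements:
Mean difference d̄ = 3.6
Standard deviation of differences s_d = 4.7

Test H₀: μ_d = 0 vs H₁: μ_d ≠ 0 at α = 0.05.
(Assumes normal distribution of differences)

Answer: t = 2.4221, reject H₀

Derivation:
df = n - 1 = 9
SE = s_d/√n = 4.7/√10 = 1.4863
t = d̄/SE = 3.6/1.4863 = 2.4221
Critical value: t_{0.025,9} = ±2.262
p-value ≈ 0.0385
Decision: reject H₀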